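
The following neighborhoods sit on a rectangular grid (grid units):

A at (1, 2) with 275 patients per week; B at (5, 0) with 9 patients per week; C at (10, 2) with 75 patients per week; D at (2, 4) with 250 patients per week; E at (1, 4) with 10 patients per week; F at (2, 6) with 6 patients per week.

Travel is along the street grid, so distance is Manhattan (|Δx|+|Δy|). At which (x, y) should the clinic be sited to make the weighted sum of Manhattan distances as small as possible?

Manhattan distance separates: Σwᵢ(|x−xᵢ|+|y−yᵢ|) = Σwᵢ|x−xᵢ| + Σwᵢ|y−yᵢ|, so x and y are optimised independently as 1-D weighted medians.
Total weight W = 625; half = 312.5.
x-coordinate, sorted with cumulative weight:
  x=1 (A, w=275) cum 275
  x=1 (E, w=10) cum 285
  x=2 (D, w=250) cum 535  ← median
  x=2 (F, w=6) cum 541
  x=5 (B, w=9) cum 550
  x=10 (C, w=75) cum 625
⇒ x* = 2
y-coordinate, sorted with cumulative weight:
  y=0 (B, w=9) cum 9
  y=2 (A, w=275) cum 284
  y=2 (C, w=75) cum 359  ← median
  y=4 (D, w=250) cum 609
  y=4 (E, w=10) cum 619
  y=6 (F, w=6) cum 625
⇒ y* = 2

(2, 2)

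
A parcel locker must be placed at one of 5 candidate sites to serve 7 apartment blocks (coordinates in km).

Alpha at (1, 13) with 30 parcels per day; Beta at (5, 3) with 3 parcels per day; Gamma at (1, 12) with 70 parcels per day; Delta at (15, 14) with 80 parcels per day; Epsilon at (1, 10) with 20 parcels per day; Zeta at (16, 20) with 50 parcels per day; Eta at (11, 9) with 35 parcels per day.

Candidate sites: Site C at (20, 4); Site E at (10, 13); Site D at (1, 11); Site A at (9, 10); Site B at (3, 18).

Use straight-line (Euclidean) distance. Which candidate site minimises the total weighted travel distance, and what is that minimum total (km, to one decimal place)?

Total weighted distance at each candidate:
  Site C (20, 4): total = 4596.8
  Site E (10, 13): total = 2140.4
  Site D (1, 11): total = 2553.8
  Site A (9, 10): total = 2283.2
  Site B (3, 18): total = 2905.6
Minimum is at Site E with total 2140.4 km.

Site E, total 2140.4 km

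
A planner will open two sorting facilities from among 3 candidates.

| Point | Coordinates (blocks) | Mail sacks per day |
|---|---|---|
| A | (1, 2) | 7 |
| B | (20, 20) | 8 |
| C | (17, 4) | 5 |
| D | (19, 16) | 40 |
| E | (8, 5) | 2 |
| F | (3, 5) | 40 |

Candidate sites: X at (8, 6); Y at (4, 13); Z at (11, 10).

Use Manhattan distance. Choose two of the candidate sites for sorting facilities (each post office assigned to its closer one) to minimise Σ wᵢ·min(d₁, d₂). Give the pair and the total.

{X, Z}, total 1086

Evaluate every pair (each demand assigned to the nearer of the two):
  {X, Z}: total = 1086
  {Y, Z}: total = 1246
  {X, Y}: total = 1278
Best pair: {X, Z} with total 1086.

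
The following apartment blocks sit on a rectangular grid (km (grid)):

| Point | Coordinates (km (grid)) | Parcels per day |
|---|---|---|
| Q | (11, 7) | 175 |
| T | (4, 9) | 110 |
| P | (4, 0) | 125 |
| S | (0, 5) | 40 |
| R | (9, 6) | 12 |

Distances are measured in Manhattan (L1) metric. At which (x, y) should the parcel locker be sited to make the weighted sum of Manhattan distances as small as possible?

(4, 7)

Manhattan distance separates: Σwᵢ(|x−xᵢ|+|y−yᵢ|) = Σwᵢ|x−xᵢ| + Σwᵢ|y−yᵢ|, so x and y are optimised independently as 1-D weighted medians.
Total weight W = 462; half = 231.
x-coordinate, sorted with cumulative weight:
  x=0 (S, w=40) cum 40
  x=4 (T, w=110) cum 150
  x=4 (P, w=125) cum 275  ← median
  x=9 (R, w=12) cum 287
  x=11 (Q, w=175) cum 462
⇒ x* = 4
y-coordinate, sorted with cumulative weight:
  y=0 (P, w=125) cum 125
  y=5 (S, w=40) cum 165
  y=6 (R, w=12) cum 177
  y=7 (Q, w=175) cum 352  ← median
  y=9 (T, w=110) cum 462
⇒ y* = 7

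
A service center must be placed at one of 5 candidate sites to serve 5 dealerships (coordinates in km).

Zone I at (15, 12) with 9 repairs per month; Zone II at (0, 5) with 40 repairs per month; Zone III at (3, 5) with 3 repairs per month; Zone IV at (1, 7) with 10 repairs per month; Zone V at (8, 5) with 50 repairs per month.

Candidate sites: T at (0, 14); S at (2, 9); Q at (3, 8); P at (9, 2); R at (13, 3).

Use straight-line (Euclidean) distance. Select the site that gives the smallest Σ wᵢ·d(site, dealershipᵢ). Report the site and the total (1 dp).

Q, total 606.5 km

Total weighted distance at each candidate:
  T (0, 14): total = 1197.4
  S (2, 9): total = 694.2
  Q (3, 8): total = 606.5
  P (9, 2): total = 757.0
  R (13, 3): total = 1035.4
Minimum is at Q with total 606.5 km.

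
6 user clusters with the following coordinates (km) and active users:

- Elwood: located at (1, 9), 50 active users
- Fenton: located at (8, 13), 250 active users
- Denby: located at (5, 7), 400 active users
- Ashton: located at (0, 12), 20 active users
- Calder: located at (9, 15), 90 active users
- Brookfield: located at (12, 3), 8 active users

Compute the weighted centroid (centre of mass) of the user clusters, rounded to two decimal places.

(6.06, 9.92)

The minimiser of Σwᵢ‖p−pᵢ‖² is the weighted centroid p* = (Σwᵢpᵢ)/(Σwᵢ).
Σwᵢ = 818.
Σwᵢxᵢ = 50·1 + 250·8 + 400·5 + 20·0 + 90·9 + 8·12 = 4956.
Σwᵢyᵢ = 50·9 + 250·13 + 400·7 + 20·12 + 90·15 + 8·3 = 8114.
x* = 4956/818 = 6.06, y* = 8114/818 = 9.92.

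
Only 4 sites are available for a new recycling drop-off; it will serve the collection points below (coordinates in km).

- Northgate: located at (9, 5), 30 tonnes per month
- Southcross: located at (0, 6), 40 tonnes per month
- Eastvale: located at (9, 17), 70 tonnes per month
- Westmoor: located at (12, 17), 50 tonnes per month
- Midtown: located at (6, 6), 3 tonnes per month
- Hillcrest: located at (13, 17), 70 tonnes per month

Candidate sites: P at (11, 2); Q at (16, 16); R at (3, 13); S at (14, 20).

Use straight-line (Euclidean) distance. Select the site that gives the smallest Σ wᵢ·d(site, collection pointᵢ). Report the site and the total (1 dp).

Q, total 2110.8 km

Total weighted distance at each candidate:
  P (11, 2): total = 3465.8
  Q (16, 16): total = 2110.8
  R (3, 13): total = 2378.6
  S (14, 20): total = 2124.5
Minimum is at Q with total 2110.8 km.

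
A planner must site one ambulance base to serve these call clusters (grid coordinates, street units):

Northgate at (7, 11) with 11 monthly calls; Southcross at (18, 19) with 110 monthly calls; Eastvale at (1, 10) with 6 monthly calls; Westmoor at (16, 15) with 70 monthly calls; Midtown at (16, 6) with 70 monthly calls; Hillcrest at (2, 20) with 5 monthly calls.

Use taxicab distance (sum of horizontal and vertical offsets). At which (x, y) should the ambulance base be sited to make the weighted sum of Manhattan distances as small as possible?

Manhattan distance separates: Σwᵢ(|x−xᵢ|+|y−yᵢ|) = Σwᵢ|x−xᵢ| + Σwᵢ|y−yᵢ|, so x and y are optimised independently as 1-D weighted medians.
Total weight W = 272; half = 136.
x-coordinate, sorted with cumulative weight:
  x=1 (Eastvale, w=6) cum 6
  x=2 (Hillcrest, w=5) cum 11
  x=7 (Northgate, w=11) cum 22
  x=16 (Westmoor, w=70) cum 92
  x=16 (Midtown, w=70) cum 162  ← median
  x=18 (Southcross, w=110) cum 272
⇒ x* = 16
y-coordinate, sorted with cumulative weight:
  y=6 (Midtown, w=70) cum 70
  y=10 (Eastvale, w=6) cum 76
  y=11 (Northgate, w=11) cum 87
  y=15 (Westmoor, w=70) cum 157  ← median
  y=19 (Southcross, w=110) cum 267
  y=20 (Hillcrest, w=5) cum 272
⇒ y* = 15

(16, 15)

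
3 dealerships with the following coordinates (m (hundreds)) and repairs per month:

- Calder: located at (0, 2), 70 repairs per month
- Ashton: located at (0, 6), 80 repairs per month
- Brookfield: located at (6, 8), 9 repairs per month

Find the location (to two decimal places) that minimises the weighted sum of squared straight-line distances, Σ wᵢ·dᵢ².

(0.34, 4.35)

The minimiser of Σwᵢ‖p−pᵢ‖² is the weighted centroid p* = (Σwᵢpᵢ)/(Σwᵢ).
Σwᵢ = 159.
Σwᵢxᵢ = 70·0 + 80·0 + 9·6 = 54.
Σwᵢyᵢ = 70·2 + 80·6 + 9·8 = 692.
x* = 54/159 = 0.34, y* = 692/159 = 4.35.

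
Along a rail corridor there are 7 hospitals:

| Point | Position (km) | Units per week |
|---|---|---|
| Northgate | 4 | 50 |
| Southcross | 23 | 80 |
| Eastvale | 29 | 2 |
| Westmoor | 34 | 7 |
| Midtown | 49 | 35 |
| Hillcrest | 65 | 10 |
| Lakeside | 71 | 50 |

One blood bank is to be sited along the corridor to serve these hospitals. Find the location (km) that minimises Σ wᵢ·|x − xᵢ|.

For a sum of weighted absolute distances on a line, the optimum is the weighted median (not the mean). Total weight W = 234; half-weight = 117.
Sort by position and accumulate weight:
  km 4 (Northgate, w=50) → cum 50
  km 23 (Southcross, w=80) → cum 130  ≥ 117 → median here
  km 29 (Eastvale, w=2) → cum 132
  km 34 (Westmoor, w=7) → cum 139
  km 49 (Midtown, w=35) → cum 174
  km 65 (Hillcrest, w=10) → cum 184
  km 71 (Lakeside, w=50) → cum 234
Optimal location: km 23.

x = 23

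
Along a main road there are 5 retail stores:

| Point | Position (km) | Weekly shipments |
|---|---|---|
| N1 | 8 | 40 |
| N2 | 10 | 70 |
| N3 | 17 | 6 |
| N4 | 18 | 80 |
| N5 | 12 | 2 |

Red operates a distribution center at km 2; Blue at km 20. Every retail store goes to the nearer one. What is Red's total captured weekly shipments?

110

The indifferent point is the midpoint (2+20)/2 = 11; retail stores left of it (closer to Red at 2) go to Red, those right go to Blue.
  N1 at 8 (w=40) → Red
  N2 at 10 (w=70) → Red
  N5 at 12 (w=2) → Blue
  N3 at 17 (w=6) → Blue
  N4 at 18 (w=80) → Blue
Red captures 110; Blue captures 88.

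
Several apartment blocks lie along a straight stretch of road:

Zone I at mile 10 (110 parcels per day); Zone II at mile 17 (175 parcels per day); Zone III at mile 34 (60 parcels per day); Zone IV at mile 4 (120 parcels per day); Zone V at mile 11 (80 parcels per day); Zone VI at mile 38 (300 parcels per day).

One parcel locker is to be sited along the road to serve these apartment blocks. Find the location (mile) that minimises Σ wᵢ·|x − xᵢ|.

For a sum of weighted absolute distances on a line, the optimum is the weighted median (not the mean). Total weight W = 845; half-weight = 422.5.
Sort by position and accumulate weight:
  mile 4 (Zone IV, w=120) → cum 120
  mile 10 (Zone I, w=110) → cum 230
  mile 11 (Zone V, w=80) → cum 310
  mile 17 (Zone II, w=175) → cum 485  ≥ 422.5 → median here
  mile 34 (Zone III, w=60) → cum 545
  mile 38 (Zone VI, w=300) → cum 845
Optimal location: mile 17.

x = 17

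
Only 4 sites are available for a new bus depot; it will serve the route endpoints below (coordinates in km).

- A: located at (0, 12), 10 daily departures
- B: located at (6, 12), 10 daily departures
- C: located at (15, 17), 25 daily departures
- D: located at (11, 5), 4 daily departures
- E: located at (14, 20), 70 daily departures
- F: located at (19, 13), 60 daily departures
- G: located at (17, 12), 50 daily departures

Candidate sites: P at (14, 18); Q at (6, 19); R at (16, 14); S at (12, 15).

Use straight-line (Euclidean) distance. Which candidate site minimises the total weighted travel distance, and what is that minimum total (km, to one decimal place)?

Total weighted distance at each candidate:
  P (14, 18): total = 1240.7
  Q (6, 19): total = 2527.5
  R (16, 14): total = 1127.7
  S (12, 15): total = 1426.4
Minimum is at R with total 1127.7 km.

R, total 1127.7 km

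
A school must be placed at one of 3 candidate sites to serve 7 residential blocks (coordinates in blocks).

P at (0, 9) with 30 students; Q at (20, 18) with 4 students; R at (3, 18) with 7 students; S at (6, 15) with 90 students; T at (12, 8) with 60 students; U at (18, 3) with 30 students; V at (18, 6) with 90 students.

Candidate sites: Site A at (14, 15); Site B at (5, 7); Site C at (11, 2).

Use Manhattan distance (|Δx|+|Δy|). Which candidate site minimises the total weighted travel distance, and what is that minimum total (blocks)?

Total weighted distance at each candidate:
  Site A (14, 15): total = 3644
  Site B (5, 7): total = 3465
  Site C (11, 2): total = 4078
Minimum is at Site B with total 3465 blocks.

Site B, total 3465 blocks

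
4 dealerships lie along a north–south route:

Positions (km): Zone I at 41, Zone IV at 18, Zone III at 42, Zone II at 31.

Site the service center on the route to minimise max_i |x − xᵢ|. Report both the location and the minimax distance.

location 30, max distance 12

The 1-center on a line is the midpoint of the two extreme points: leftmost at 18, rightmost at 42.
Optimal location = (18 + 42)/2 = 30; maximum distance = (42 − 18)/2 = 12.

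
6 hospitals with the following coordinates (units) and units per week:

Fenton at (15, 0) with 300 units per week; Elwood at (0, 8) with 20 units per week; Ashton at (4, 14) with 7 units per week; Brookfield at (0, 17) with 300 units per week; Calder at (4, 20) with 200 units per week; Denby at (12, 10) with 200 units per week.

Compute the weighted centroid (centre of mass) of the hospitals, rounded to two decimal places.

(7.52, 11.06)

The minimiser of Σwᵢ‖p−pᵢ‖² is the weighted centroid p* = (Σwᵢpᵢ)/(Σwᵢ).
Σwᵢ = 1027.
Σwᵢxᵢ = 300·15 + 20·0 + 7·4 + 300·0 + 200·4 + 200·12 = 7728.
Σwᵢyᵢ = 300·0 + 20·8 + 7·14 + 300·17 + 200·20 + 200·10 = 11358.
x* = 7728/1027 = 7.52, y* = 11358/1027 = 11.06.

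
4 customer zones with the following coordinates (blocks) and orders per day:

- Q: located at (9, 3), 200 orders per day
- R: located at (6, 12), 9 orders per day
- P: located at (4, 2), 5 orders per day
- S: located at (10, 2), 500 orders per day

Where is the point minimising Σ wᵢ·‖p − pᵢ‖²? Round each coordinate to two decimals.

The minimiser of Σwᵢ‖p−pᵢ‖² is the weighted centroid p* = (Σwᵢpᵢ)/(Σwᵢ).
Σwᵢ = 714.
Σwᵢxᵢ = 200·9 + 9·6 + 5·4 + 500·10 = 6874.
Σwᵢyᵢ = 200·3 + 9·12 + 5·2 + 500·2 = 1718.
x* = 6874/714 = 9.63, y* = 1718/714 = 2.41.

(9.63, 2.41)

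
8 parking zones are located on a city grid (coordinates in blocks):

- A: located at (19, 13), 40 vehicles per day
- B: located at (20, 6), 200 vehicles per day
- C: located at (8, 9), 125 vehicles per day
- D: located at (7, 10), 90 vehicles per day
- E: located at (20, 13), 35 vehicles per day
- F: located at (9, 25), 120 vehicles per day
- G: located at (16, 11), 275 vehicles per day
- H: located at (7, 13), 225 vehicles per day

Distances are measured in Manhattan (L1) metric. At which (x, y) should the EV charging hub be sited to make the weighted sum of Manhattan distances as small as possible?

Manhattan distance separates: Σwᵢ(|x−xᵢ|+|y−yᵢ|) = Σwᵢ|x−xᵢ| + Σwᵢ|y−yᵢ|, so x and y are optimised independently as 1-D weighted medians.
Total weight W = 1110; half = 555.
x-coordinate, sorted with cumulative weight:
  x=7 (D, w=90) cum 90
  x=7 (H, w=225) cum 315
  x=8 (C, w=125) cum 440
  x=9 (F, w=120) cum 560  ← median
  x=16 (G, w=275) cum 835
  x=19 (A, w=40) cum 875
  x=20 (B, w=200) cum 1075
  x=20 (E, w=35) cum 1110
⇒ x* = 9
y-coordinate, sorted with cumulative weight:
  y=6 (B, w=200) cum 200
  y=9 (C, w=125) cum 325
  y=10 (D, w=90) cum 415
  y=11 (G, w=275) cum 690  ← median
  y=13 (A, w=40) cum 730
  y=13 (E, w=35) cum 765
  y=13 (H, w=225) cum 990
  y=25 (F, w=120) cum 1110
⇒ y* = 11

(9, 11)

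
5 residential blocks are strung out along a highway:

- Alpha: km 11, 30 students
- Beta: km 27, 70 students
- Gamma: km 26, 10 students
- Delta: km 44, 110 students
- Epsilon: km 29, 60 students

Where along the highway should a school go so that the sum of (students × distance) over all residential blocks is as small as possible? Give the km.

x = 29

For a sum of weighted absolute distances on a line, the optimum is the weighted median (not the mean). Total weight W = 280; half-weight = 140.
Sort by position and accumulate weight:
  km 11 (Alpha, w=30) → cum 30
  km 26 (Gamma, w=10) → cum 40
  km 27 (Beta, w=70) → cum 110
  km 29 (Epsilon, w=60) → cum 170  ≥ 140 → median here
  km 44 (Delta, w=110) → cum 280
Optimal location: km 29.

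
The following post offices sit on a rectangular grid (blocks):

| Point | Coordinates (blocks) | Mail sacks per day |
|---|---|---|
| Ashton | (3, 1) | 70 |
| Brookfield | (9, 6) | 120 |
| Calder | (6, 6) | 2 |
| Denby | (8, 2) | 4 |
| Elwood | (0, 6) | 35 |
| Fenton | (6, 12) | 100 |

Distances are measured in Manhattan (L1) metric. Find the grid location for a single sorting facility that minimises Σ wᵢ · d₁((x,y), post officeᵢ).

(6, 6)

Manhattan distance separates: Σwᵢ(|x−xᵢ|+|y−yᵢ|) = Σwᵢ|x−xᵢ| + Σwᵢ|y−yᵢ|, so x and y are optimised independently as 1-D weighted medians.
Total weight W = 331; half = 165.5.
x-coordinate, sorted with cumulative weight:
  x=0 (Elwood, w=35) cum 35
  x=3 (Ashton, w=70) cum 105
  x=6 (Calder, w=2) cum 107
  x=6 (Fenton, w=100) cum 207  ← median
  x=8 (Denby, w=4) cum 211
  x=9 (Brookfield, w=120) cum 331
⇒ x* = 6
y-coordinate, sorted with cumulative weight:
  y=1 (Ashton, w=70) cum 70
  y=2 (Denby, w=4) cum 74
  y=6 (Brookfield, w=120) cum 194  ← median
  y=6 (Calder, w=2) cum 196
  y=6 (Elwood, w=35) cum 231
  y=12 (Fenton, w=100) cum 331
⇒ y* = 6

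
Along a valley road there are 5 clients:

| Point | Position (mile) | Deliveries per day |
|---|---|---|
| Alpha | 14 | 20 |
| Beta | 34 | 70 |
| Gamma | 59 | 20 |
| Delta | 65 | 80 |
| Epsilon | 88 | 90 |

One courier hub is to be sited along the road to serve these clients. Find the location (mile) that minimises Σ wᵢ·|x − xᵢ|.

For a sum of weighted absolute distances on a line, the optimum is the weighted median (not the mean). Total weight W = 280; half-weight = 140.
Sort by position and accumulate weight:
  mile 14 (Alpha, w=20) → cum 20
  mile 34 (Beta, w=70) → cum 90
  mile 59 (Gamma, w=20) → cum 110
  mile 65 (Delta, w=80) → cum 190  ≥ 140 → median here
  mile 88 (Epsilon, w=90) → cum 280
Optimal location: mile 65.

x = 65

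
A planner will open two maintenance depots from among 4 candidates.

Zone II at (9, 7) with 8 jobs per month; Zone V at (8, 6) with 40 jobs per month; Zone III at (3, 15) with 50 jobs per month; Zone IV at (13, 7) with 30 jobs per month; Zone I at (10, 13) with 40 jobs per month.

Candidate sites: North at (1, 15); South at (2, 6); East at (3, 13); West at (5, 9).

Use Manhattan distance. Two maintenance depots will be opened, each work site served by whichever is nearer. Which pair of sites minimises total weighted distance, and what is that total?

{East, West}, total 968

Evaluate every pair (each demand assigned to the nearer of the two):
  {East, West}: total = 968
  {South, East}: total = 1044
  {North, West}: total = 1048
  {North, South}: total = 1204
  {South, West}: total = 1348
  {North, East}: total = 1436
Best pair: {East, West} with total 968.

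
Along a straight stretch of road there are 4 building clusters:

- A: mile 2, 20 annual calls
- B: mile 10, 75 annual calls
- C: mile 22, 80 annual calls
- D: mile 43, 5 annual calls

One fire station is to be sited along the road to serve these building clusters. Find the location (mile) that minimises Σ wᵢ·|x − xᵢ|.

For a sum of weighted absolute distances on a line, the optimum is the weighted median (not the mean). Total weight W = 180; half-weight = 90.
Sort by position and accumulate weight:
  mile 2 (A, w=20) → cum 20
  mile 10 (B, w=75) → cum 95  ≥ 90 → median here
  mile 22 (C, w=80) → cum 175
  mile 43 (D, w=5) → cum 180
Optimal location: mile 10.

x = 10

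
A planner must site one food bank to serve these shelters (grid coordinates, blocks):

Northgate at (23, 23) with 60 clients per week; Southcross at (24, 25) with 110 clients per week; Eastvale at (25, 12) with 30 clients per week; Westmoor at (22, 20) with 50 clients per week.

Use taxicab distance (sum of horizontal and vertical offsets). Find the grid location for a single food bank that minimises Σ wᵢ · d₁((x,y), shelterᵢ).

Manhattan distance separates: Σwᵢ(|x−xᵢ|+|y−yᵢ|) = Σwᵢ|x−xᵢ| + Σwᵢ|y−yᵢ|, so x and y are optimised independently as 1-D weighted medians.
Total weight W = 250; half = 125.
x-coordinate, sorted with cumulative weight:
  x=22 (Westmoor, w=50) cum 50
  x=23 (Northgate, w=60) cum 110
  x=24 (Southcross, w=110) cum 220  ← median
  x=25 (Eastvale, w=30) cum 250
⇒ x* = 24
y-coordinate, sorted with cumulative weight:
  y=12 (Eastvale, w=30) cum 30
  y=20 (Westmoor, w=50) cum 80
  y=23 (Northgate, w=60) cum 140  ← median
  y=25 (Southcross, w=110) cum 250
⇒ y* = 23

(24, 23)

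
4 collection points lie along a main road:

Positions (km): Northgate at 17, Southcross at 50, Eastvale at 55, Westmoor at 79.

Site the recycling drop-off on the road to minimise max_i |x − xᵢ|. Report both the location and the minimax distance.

The 1-center on a line is the midpoint of the two extreme points: leftmost at 17, rightmost at 79.
Optimal location = (17 + 79)/2 = 48; maximum distance = (79 − 17)/2 = 31.

location 48, max distance 31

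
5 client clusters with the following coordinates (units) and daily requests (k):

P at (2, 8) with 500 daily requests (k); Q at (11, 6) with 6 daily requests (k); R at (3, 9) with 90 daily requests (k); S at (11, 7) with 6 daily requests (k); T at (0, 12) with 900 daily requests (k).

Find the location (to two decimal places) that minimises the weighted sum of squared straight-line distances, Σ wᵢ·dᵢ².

(0.93, 10.44)

The minimiser of Σwᵢ‖p−pᵢ‖² is the weighted centroid p* = (Σwᵢpᵢ)/(Σwᵢ).
Σwᵢ = 1502.
Σwᵢxᵢ = 500·2 + 6·11 + 90·3 + 6·11 + 900·0 = 1402.
Σwᵢyᵢ = 500·8 + 6·6 + 90·9 + 6·7 + 900·12 = 15688.
x* = 1402/1502 = 0.93, y* = 15688/1502 = 10.44.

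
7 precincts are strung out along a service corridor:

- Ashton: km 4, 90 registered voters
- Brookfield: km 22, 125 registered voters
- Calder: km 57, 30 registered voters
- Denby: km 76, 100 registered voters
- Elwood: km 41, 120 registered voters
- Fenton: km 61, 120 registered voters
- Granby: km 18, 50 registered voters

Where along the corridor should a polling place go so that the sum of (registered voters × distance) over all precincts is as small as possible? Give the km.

x = 41

For a sum of weighted absolute distances on a line, the optimum is the weighted median (not the mean). Total weight W = 635; half-weight = 317.5.
Sort by position and accumulate weight:
  km 4 (Ashton, w=90) → cum 90
  km 18 (Granby, w=50) → cum 140
  km 22 (Brookfield, w=125) → cum 265
  km 41 (Elwood, w=120) → cum 385  ≥ 317.5 → median here
  km 57 (Calder, w=30) → cum 415
  km 61 (Fenton, w=120) → cum 535
  km 76 (Denby, w=100) → cum 635
Optimal location: km 41.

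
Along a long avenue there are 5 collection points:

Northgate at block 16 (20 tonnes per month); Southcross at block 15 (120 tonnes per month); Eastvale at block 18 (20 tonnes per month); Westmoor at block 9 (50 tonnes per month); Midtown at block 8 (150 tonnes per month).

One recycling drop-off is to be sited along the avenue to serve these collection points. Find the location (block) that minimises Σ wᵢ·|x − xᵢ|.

x = 9

For a sum of weighted absolute distances on a line, the optimum is the weighted median (not the mean). Total weight W = 360; half-weight = 180.
Sort by position and accumulate weight:
  block 8 (Midtown, w=150) → cum 150
  block 9 (Westmoor, w=50) → cum 200  ≥ 180 → median here
  block 15 (Southcross, w=120) → cum 320
  block 16 (Northgate, w=20) → cum 340
  block 18 (Eastvale, w=20) → cum 360
Optimal location: block 9.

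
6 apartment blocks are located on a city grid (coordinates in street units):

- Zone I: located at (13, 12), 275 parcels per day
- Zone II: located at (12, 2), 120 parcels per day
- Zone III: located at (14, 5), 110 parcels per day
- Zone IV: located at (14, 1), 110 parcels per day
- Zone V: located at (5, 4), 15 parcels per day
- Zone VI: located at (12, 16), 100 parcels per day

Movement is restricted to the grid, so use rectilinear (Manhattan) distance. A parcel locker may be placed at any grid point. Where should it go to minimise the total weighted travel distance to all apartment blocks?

Manhattan distance separates: Σwᵢ(|x−xᵢ|+|y−yᵢ|) = Σwᵢ|x−xᵢ| + Σwᵢ|y−yᵢ|, so x and y are optimised independently as 1-D weighted medians.
Total weight W = 730; half = 365.
x-coordinate, sorted with cumulative weight:
  x=5 (Zone V, w=15) cum 15
  x=12 (Zone II, w=120) cum 135
  x=12 (Zone VI, w=100) cum 235
  x=13 (Zone I, w=275) cum 510  ← median
  x=14 (Zone III, w=110) cum 620
  x=14 (Zone IV, w=110) cum 730
⇒ x* = 13
y-coordinate, sorted with cumulative weight:
  y=1 (Zone IV, w=110) cum 110
  y=2 (Zone II, w=120) cum 230
  y=4 (Zone V, w=15) cum 245
  y=5 (Zone III, w=110) cum 355
  y=12 (Zone I, w=275) cum 630  ← median
  y=16 (Zone VI, w=100) cum 730
⇒ y* = 12

(13, 12)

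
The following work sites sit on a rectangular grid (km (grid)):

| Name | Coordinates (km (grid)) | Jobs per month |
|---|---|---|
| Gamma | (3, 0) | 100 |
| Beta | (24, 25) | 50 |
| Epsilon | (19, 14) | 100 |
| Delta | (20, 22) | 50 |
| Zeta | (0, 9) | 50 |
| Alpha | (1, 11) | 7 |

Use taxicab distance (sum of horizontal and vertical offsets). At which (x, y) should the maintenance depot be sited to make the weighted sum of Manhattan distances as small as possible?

(19, 14)

Manhattan distance separates: Σwᵢ(|x−xᵢ|+|y−yᵢ|) = Σwᵢ|x−xᵢ| + Σwᵢ|y−yᵢ|, so x and y are optimised independently as 1-D weighted medians.
Total weight W = 357; half = 178.5.
x-coordinate, sorted with cumulative weight:
  x=0 (Zeta, w=50) cum 50
  x=1 (Alpha, w=7) cum 57
  x=3 (Gamma, w=100) cum 157
  x=19 (Epsilon, w=100) cum 257  ← median
  x=20 (Delta, w=50) cum 307
  x=24 (Beta, w=50) cum 357
⇒ x* = 19
y-coordinate, sorted with cumulative weight:
  y=0 (Gamma, w=100) cum 100
  y=9 (Zeta, w=50) cum 150
  y=11 (Alpha, w=7) cum 157
  y=14 (Epsilon, w=100) cum 257  ← median
  y=22 (Delta, w=50) cum 307
  y=25 (Beta, w=50) cum 357
⇒ y* = 14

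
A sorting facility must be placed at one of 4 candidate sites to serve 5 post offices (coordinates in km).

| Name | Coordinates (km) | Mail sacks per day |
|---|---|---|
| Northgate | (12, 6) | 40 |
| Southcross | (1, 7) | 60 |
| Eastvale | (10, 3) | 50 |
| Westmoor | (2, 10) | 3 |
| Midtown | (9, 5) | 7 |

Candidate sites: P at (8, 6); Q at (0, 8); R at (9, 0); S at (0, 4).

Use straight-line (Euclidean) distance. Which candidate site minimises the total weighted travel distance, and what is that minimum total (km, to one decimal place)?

Total weighted distance at each candidate:
  P (8, 6): total = 796.1
  Q (0, 8): total = 1205.4
  R (9, 0): total = 1135.9
  S (0, 4): total = 1261.2
Minimum is at P with total 796.1 km.

P, total 796.1 km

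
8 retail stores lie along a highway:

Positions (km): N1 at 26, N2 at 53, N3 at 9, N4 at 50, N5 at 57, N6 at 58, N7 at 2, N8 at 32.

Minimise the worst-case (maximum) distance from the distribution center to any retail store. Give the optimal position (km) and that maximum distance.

The 1-center on a line is the midpoint of the two extreme points: leftmost at 2, rightmost at 58.
Optimal location = (2 + 58)/2 = 30; maximum distance = (58 − 2)/2 = 28.

location 30, max distance 28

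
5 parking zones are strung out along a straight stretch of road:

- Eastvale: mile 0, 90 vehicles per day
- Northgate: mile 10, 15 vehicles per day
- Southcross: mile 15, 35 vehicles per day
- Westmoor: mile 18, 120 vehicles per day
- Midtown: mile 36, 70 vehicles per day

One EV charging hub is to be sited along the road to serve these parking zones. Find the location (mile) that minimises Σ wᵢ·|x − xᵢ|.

x = 18

For a sum of weighted absolute distances on a line, the optimum is the weighted median (not the mean). Total weight W = 330; half-weight = 165.
Sort by position and accumulate weight:
  mile 0 (Eastvale, w=90) → cum 90
  mile 10 (Northgate, w=15) → cum 105
  mile 15 (Southcross, w=35) → cum 140
  mile 18 (Westmoor, w=120) → cum 260  ≥ 165 → median here
  mile 36 (Midtown, w=70) → cum 330
Optimal location: mile 18.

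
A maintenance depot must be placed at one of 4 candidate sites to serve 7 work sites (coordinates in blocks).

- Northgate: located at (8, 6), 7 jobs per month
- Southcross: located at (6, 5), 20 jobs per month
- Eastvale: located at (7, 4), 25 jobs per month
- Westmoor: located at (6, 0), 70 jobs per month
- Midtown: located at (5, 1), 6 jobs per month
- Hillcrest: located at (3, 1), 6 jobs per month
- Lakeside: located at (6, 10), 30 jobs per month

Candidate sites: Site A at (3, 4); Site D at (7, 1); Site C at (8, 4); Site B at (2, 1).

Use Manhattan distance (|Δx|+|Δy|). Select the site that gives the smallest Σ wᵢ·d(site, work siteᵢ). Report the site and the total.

Total weighted distance at each candidate:
  Site A (3, 4): total = 1037
  Site D (7, 1): total = 693
  Site C (8, 4): total = 843
  Site B (2, 1): total = 1201
Minimum is at Site D with total 693 blocks.

Site D, total 693 blocks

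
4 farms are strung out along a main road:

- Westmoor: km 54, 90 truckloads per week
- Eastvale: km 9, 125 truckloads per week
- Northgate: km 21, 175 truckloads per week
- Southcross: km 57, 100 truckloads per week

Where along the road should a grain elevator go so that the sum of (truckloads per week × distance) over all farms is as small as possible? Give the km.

x = 21

For a sum of weighted absolute distances on a line, the optimum is the weighted median (not the mean). Total weight W = 490; half-weight = 245.
Sort by position and accumulate weight:
  km 9 (Eastvale, w=125) → cum 125
  km 21 (Northgate, w=175) → cum 300  ≥ 245 → median here
  km 54 (Westmoor, w=90) → cum 390
  km 57 (Southcross, w=100) → cum 490
Optimal location: km 21.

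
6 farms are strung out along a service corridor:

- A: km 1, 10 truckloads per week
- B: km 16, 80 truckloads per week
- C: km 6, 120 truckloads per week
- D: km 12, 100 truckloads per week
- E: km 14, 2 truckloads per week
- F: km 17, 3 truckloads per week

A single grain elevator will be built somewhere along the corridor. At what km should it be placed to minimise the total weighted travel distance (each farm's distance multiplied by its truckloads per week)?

x = 12

For a sum of weighted absolute distances on a line, the optimum is the weighted median (not the mean). Total weight W = 315; half-weight = 157.5.
Sort by position and accumulate weight:
  km 1 (A, w=10) → cum 10
  km 6 (C, w=120) → cum 130
  km 12 (D, w=100) → cum 230  ≥ 157.5 → median here
  km 14 (E, w=2) → cum 232
  km 16 (B, w=80) → cum 312
  km 17 (F, w=3) → cum 315
Optimal location: km 12.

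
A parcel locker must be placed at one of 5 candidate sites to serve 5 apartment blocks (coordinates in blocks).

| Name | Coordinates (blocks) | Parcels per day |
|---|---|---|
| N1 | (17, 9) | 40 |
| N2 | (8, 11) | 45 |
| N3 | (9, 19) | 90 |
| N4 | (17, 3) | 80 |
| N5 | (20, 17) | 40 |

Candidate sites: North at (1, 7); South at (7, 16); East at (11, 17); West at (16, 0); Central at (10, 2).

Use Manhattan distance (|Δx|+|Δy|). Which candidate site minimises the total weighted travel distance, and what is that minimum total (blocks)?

East, total 3285 blocks

Total weighted distance at each candidate:
  North (1, 7): total = 5775
  South (7, 16): total = 3800
  East (11, 17): total = 3285
  West (16, 0): total = 4755
  Central (10, 2): total = 4315
Minimum is at East with total 3285 blocks.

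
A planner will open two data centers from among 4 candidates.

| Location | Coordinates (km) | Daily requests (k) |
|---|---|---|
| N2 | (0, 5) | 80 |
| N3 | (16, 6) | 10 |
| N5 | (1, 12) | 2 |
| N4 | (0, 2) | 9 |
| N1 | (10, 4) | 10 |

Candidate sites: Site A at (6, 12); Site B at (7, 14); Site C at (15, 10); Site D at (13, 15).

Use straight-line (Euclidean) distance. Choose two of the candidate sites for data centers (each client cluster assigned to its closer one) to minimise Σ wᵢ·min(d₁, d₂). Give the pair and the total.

Evaluate every pair (each demand assigned to the nearer of the two):
  {Site A, Site C}: total = 971.9
  {Site A, Site D}: total = 1036.8
  {Site A, Site B}: total = 1058.6
  {Site B, Site C}: total = 1169.2
  {Site B, Site D}: total = 1249.1
  {Site C, Site D}: total = 1562.0
Best pair: {Site A, Site C} with total 971.9.

{Site A, Site C}, total 971.9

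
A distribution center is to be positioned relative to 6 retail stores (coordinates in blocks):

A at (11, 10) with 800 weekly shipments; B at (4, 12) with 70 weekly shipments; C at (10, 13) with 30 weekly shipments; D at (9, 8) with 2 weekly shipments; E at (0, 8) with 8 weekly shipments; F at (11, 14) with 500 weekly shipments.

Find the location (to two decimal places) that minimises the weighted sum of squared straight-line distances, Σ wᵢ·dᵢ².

(10.57, 11.57)

The minimiser of Σwᵢ‖p−pᵢ‖² is the weighted centroid p* = (Σwᵢpᵢ)/(Σwᵢ).
Σwᵢ = 1410.
Σwᵢxᵢ = 800·11 + 70·4 + 30·10 + 2·9 + 8·0 + 500·11 = 14898.
Σwᵢyᵢ = 800·10 + 70·12 + 30·13 + 2·8 + 8·8 + 500·14 = 16310.
x* = 14898/1410 = 10.57, y* = 16310/1410 = 11.57.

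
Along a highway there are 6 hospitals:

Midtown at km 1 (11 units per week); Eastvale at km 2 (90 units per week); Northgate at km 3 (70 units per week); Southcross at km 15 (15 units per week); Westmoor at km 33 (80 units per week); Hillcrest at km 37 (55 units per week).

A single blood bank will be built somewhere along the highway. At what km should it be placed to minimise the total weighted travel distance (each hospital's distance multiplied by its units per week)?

For a sum of weighted absolute distances on a line, the optimum is the weighted median (not the mean). Total weight W = 321; half-weight = 160.5.
Sort by position and accumulate weight:
  km 1 (Midtown, w=11) → cum 11
  km 2 (Eastvale, w=90) → cum 101
  km 3 (Northgate, w=70) → cum 171  ≥ 160.5 → median here
  km 15 (Southcross, w=15) → cum 186
  km 33 (Westmoor, w=80) → cum 266
  km 37 (Hillcrest, w=55) → cum 321
Optimal location: km 3.

x = 3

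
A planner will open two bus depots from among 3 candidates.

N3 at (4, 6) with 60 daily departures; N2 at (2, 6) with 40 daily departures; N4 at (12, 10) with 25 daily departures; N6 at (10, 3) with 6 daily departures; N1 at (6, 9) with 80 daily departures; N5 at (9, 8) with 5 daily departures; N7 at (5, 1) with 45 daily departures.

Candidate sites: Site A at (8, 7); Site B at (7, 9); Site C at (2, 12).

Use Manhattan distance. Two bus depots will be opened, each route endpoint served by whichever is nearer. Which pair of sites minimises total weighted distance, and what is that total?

Evaluate every pair (each demand assigned to the nearer of the two):
  {Site A, Site B}: total = 1261
  {Site B, Site C}: total = 1349
  {Site A, Site C}: total = 1486
Best pair: {Site A, Site B} with total 1261.

{Site A, Site B}, total 1261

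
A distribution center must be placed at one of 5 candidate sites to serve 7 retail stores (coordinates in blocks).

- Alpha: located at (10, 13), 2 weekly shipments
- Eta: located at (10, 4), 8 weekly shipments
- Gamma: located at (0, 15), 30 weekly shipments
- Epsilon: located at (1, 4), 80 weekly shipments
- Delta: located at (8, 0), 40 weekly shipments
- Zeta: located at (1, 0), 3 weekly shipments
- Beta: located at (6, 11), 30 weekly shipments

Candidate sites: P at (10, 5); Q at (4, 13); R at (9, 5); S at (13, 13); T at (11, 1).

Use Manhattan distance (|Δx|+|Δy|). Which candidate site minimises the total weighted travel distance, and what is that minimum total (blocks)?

Total weighted distance at each candidate:
  P (10, 5): total = 2046
  Q (4, 13): total = 2120
  R (9, 5): total = 1873
  S (13, 13): total = 3297
  T (11, 1): total = 2491
Minimum is at R with total 1873 blocks.

R, total 1873 blocks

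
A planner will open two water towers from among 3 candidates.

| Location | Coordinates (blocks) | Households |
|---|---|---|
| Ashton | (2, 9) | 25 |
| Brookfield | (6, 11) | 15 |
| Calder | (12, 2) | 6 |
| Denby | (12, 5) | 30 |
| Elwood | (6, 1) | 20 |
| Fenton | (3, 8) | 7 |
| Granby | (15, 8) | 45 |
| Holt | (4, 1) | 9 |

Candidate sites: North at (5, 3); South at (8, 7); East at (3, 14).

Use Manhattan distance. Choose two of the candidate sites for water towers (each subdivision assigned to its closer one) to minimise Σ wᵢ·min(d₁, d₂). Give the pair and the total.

Evaluate every pair (each demand assigned to the nearer of the two):
  {North, South}: total = 1007
  {South, East}: total = 1126
  {North, East}: total = 1362
Best pair: {North, South} with total 1007.

{North, South}, total 1007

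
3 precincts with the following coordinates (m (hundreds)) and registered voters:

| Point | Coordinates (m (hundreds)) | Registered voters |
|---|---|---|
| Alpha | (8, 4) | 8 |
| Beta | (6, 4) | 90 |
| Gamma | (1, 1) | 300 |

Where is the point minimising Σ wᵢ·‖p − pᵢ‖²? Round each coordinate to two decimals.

(2.27, 1.74)

The minimiser of Σwᵢ‖p−pᵢ‖² is the weighted centroid p* = (Σwᵢpᵢ)/(Σwᵢ).
Σwᵢ = 398.
Σwᵢxᵢ = 8·8 + 90·6 + 300·1 = 904.
Σwᵢyᵢ = 8·4 + 90·4 + 300·1 = 692.
x* = 904/398 = 2.27, y* = 692/398 = 1.74.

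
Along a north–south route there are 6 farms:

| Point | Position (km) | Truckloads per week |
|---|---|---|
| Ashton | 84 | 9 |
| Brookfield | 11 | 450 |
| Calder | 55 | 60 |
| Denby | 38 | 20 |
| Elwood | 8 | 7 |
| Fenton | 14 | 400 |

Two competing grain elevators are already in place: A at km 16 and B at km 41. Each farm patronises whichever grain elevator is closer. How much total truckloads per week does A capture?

857

The indifferent point is the midpoint (16+41)/2 = 28.5; farms left of it (closer to A at 16) go to A, those right go to B.
  Elwood at 8 (w=7) → A
  Brookfield at 11 (w=450) → A
  Fenton at 14 (w=400) → A
  Denby at 38 (w=20) → B
  Calder at 55 (w=60) → B
  Ashton at 84 (w=9) → B
A captures 857; B captures 89.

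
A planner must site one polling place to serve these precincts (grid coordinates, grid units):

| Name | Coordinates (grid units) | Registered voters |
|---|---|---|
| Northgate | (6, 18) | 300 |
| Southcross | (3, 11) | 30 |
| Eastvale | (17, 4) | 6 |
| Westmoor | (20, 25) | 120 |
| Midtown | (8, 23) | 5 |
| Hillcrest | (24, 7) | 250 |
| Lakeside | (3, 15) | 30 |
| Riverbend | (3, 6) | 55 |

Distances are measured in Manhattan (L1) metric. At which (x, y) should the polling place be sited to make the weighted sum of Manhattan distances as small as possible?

Manhattan distance separates: Σwᵢ(|x−xᵢ|+|y−yᵢ|) = Σwᵢ|x−xᵢ| + Σwᵢ|y−yᵢ|, so x and y are optimised independently as 1-D weighted medians.
Total weight W = 796; half = 398.
x-coordinate, sorted with cumulative weight:
  x=3 (Southcross, w=30) cum 30
  x=3 (Lakeside, w=30) cum 60
  x=3 (Riverbend, w=55) cum 115
  x=6 (Northgate, w=300) cum 415  ← median
  x=8 (Midtown, w=5) cum 420
  x=17 (Eastvale, w=6) cum 426
  x=20 (Westmoor, w=120) cum 546
  x=24 (Hillcrest, w=250) cum 796
⇒ x* = 6
y-coordinate, sorted with cumulative weight:
  y=4 (Eastvale, w=6) cum 6
  y=6 (Riverbend, w=55) cum 61
  y=7 (Hillcrest, w=250) cum 311
  y=11 (Southcross, w=30) cum 341
  y=15 (Lakeside, w=30) cum 371
  y=18 (Northgate, w=300) cum 671  ← median
  y=23 (Midtown, w=5) cum 676
  y=25 (Westmoor, w=120) cum 796
⇒ y* = 18

(6, 18)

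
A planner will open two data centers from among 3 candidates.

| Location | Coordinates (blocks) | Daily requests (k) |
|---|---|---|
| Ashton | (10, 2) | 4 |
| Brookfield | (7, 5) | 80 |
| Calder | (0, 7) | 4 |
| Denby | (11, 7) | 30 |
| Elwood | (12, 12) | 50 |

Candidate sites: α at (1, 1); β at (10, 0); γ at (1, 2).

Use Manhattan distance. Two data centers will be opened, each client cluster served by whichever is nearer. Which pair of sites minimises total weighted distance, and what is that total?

{β, γ}, total 1612

Evaluate every pair (each demand assigned to the nearer of the two):
  {β, γ}: total = 1612
  {α, β}: total = 1616
  {α, γ}: total = 2280
Best pair: {β, γ} with total 1612.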